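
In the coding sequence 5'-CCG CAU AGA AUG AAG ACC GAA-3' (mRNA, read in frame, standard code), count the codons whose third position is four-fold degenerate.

Codon 1 CCG (Pro): third position 4-fold.
Codon 2 CAU (His): third position 2-fold.
Codon 3 AGA (Arg): third position 2-fold.
Codon 4 AUG (Met): third position 1-fold.
Codon 5 AAG (Lys): third position 2-fold.
Codon 6 ACC (Thr): third position 4-fold.
Codon 7 GAA (Glu): third position 2-fold.
Four-fold degenerate third positions: 2.

2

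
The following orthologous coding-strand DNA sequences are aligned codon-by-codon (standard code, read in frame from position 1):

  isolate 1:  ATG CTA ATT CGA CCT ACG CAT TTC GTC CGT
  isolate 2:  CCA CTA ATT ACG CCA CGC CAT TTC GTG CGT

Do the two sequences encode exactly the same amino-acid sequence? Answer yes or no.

no

Codon 1: ATG Met / CCA Pro — nonsynonymous.
Codon 2: CTA Leu / CTA Leu — identical.
Codon 3: ATT Ile / ATT Ile — identical.
Codon 4: CGA Arg / ACG Thr — nonsynonymous.
Codon 5: CCT Pro / CCA Pro — synonymous.
Codon 6: ACG Thr / CGC Arg — nonsynonymous.
Codon 7: CAT His / CAT His — identical.
Codon 8: TTC Phe / TTC Phe — identical.
Codon 9: GTC Val / GTG Val — synonymous.
Codon 10: CGT Arg / CGT Arg — identical.
Nonsynonymous differences: 3 → different protein.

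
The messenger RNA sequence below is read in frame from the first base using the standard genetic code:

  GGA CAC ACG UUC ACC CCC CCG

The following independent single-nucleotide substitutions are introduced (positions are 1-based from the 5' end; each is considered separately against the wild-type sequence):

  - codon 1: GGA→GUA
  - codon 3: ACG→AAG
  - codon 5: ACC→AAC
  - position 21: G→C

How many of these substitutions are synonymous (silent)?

Codon 1: GGA (Gly) → GUA (Val) — missense.
Codon 3: ACG (Thr) → AAG (Lys) — missense.
Codon 5: ACC (Thr) → AAC (Asn) — missense.
Codon 7: CCG (Pro) → CCC (Pro) — synonymous.
Synonymous: 1 of 4.

1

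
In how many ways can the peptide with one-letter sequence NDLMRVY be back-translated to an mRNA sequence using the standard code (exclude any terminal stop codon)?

1152

Asn: 2 codons.
Asp: 2 codons.
Leu: 6 codons.
Met: 1 codon.
Arg: 6 codons.
Val: 4 codons.
Tyr: 2 codons.
2 × 2 × 6 × 1 × 6 × 4 × 2 = 1152.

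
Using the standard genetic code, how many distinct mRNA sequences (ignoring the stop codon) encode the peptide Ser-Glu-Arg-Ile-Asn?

Ser: 6 codons.
Glu: 2 codons.
Arg: 6 codons.
Ile: 3 codons.
Asn: 2 codons.
6 × 2 × 6 × 3 × 2 = 432.

432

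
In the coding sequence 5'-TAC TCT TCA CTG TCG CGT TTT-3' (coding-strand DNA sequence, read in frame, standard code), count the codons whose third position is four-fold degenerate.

Codon 1 TAC (Tyr): third position 2-fold.
Codon 2 TCT (Ser): third position 4-fold.
Codon 3 TCA (Ser): third position 4-fold.
Codon 4 CTG (Leu): third position 4-fold.
Codon 5 TCG (Ser): third position 4-fold.
Codon 6 CGT (Arg): third position 4-fold.
Codon 7 TTT (Phe): third position 2-fold.
Four-fold degenerate third positions: 5.

5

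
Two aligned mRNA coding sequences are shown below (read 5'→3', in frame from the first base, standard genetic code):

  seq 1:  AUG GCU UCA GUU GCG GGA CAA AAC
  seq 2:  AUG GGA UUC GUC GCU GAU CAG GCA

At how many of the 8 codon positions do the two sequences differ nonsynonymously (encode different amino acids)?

Codon 1: AUG Met / AUG Met — identical.
Codon 2: GCU Ala / GGA Gly — nonsynonymous.
Codon 3: UCA Ser / UUC Phe — nonsynonymous.
Codon 4: GUU Val / GUC Val — synonymous.
Codon 5: GCG Ala / GCU Ala — synonymous.
Codon 6: GGA Gly / GAU Asp — nonsynonymous.
Codon 7: CAA Gln / CAG Gln — synonymous.
Codon 8: AAC Asn / GCA Ala — nonsynonymous.
Nonsynonymous differences: 4.

4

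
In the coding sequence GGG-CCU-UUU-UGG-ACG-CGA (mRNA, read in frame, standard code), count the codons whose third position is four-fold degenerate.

Codon 1 GGG (Gly): third position 4-fold.
Codon 2 CCU (Pro): third position 4-fold.
Codon 3 UUU (Phe): third position 2-fold.
Codon 4 UGG (Trp): third position 1-fold.
Codon 5 ACG (Thr): third position 4-fold.
Codon 6 CGA (Arg): third position 4-fold.
Four-fold degenerate third positions: 4.

4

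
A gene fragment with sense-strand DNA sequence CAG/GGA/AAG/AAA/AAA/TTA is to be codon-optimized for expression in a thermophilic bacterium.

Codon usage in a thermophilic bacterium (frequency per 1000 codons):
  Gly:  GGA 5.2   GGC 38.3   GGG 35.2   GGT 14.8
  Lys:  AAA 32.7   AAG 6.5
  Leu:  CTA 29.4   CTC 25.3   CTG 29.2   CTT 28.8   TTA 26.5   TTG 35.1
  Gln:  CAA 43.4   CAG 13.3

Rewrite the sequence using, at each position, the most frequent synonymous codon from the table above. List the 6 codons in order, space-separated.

Codon 1 (Gln): best is CAA at 43.4.
Codon 2 (Gly): best is GGC at 38.3.
Codon 3 (Lys): best is AAA at 32.7.
Codon 4 (Lys): best is AAA at 32.7.
Codon 5 (Lys): best is AAA at 32.7.
Codon 6 (Leu): best is TTG at 35.1.

CAA GGC AAA AAA AAA TTG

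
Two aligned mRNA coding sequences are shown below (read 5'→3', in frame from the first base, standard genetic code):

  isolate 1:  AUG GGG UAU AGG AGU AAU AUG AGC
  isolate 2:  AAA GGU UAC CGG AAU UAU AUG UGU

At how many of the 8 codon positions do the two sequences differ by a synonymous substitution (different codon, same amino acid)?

3

Codon 1: AUG Met / AAA Lys — nonsynonymous.
Codon 2: GGG Gly / GGU Gly — synonymous.
Codon 3: UAU Tyr / UAC Tyr — synonymous.
Codon 4: AGG Arg / CGG Arg — synonymous.
Codon 5: AGU Ser / AAU Asn — nonsynonymous.
Codon 6: AAU Asn / UAU Tyr — nonsynonymous.
Codon 7: AUG Met / AUG Met — identical.
Codon 8: AGC Ser / UGU Cys — nonsynonymous.
Synonymous differences: 3.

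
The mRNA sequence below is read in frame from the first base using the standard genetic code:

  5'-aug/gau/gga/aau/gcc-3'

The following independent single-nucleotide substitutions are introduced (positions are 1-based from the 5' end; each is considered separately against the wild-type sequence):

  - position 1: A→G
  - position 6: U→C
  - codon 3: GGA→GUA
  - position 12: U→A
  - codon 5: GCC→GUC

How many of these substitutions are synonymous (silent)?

1

Codon 1: AUG (Met) → GUG (Val) — missense.
Codon 2: GAU (Asp) → GAC (Asp) — synonymous.
Codon 3: GGA (Gly) → GUA (Val) — missense.
Codon 4: AAU (Asn) → AAA (Lys) — missense.
Codon 5: GCC (Ala) → GUC (Val) — missense.
Synonymous: 1 of 5.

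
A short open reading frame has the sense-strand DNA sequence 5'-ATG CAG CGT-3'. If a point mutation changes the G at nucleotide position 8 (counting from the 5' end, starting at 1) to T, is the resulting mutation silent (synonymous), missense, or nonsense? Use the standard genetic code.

Position 8 falls in codon 3: CGT → Arg.
After the substitution the codon is CTT → Leu.
Arg ≠ Leu, so this is a missense mutation.

missense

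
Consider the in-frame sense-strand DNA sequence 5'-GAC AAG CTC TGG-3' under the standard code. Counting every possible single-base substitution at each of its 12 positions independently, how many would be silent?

Codon 1 (GAC, Asp): 1 synonymous substitution.
Codon 2 (AAG, Lys): 1 synonymous substitution.
Codon 3 (CTC, Leu): 3 synonymous substitutions.
Codon 4 (TGG, Trp): 0 synonymous substitutions.
Total: 1 + 1 + 3 + 0 = 5.

5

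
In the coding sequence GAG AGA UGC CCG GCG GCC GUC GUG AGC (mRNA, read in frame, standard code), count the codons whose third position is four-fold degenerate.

Codon 1 GAG (Glu): third position 2-fold.
Codon 2 AGA (Arg): third position 2-fold.
Codon 3 UGC (Cys): third position 2-fold.
Codon 4 CCG (Pro): third position 4-fold.
Codon 5 GCG (Ala): third position 4-fold.
Codon 6 GCC (Ala): third position 4-fold.
Codon 7 GUC (Val): third position 4-fold.
Codon 8 GUG (Val): third position 4-fold.
Codon 9 AGC (Ser): third position 2-fold.
Four-fold degenerate third positions: 5.

5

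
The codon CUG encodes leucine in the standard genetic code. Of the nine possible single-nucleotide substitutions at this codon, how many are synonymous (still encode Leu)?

Position 1: UUG → 1 synonymous.
Position 2: none → 0 synonymous.
Position 3: CUU, CUC, CUA → 3 synonymous.
Total: 1 + 0 + 3 = 4.

4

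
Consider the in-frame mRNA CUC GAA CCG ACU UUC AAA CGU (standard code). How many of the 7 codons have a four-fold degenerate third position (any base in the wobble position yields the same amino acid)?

4

Codon 1 CUC (Leu): third position 4-fold.
Codon 2 GAA (Glu): third position 2-fold.
Codon 3 CCG (Pro): third position 4-fold.
Codon 4 ACU (Thr): third position 4-fold.
Codon 5 UUC (Phe): third position 2-fold.
Codon 6 AAA (Lys): third position 2-fold.
Codon 7 CGU (Arg): third position 4-fold.
Four-fold degenerate third positions: 4.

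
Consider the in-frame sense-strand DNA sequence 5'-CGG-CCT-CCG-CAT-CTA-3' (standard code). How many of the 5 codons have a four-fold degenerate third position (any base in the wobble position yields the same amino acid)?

4

Codon 1 CGG (Arg): third position 4-fold.
Codon 2 CCT (Pro): third position 4-fold.
Codon 3 CCG (Pro): third position 4-fold.
Codon 4 CAT (His): third position 2-fold.
Codon 5 CTA (Leu): third position 4-fold.
Four-fold degenerate third positions: 4.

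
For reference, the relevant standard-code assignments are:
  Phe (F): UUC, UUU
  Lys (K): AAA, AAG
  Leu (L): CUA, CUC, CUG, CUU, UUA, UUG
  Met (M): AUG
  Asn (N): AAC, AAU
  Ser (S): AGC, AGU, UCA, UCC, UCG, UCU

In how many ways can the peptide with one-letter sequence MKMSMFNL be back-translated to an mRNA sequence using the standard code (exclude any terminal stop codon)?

288

Met: 1 codon.
Lys: 2 codons.
Met: 1 codon.
Ser: 6 codons.
Met: 1 codon.
Phe: 2 codons.
Asn: 2 codons.
Leu: 6 codons.
1 × 2 × 1 × 6 × 1 × 2 × 2 × 6 = 288.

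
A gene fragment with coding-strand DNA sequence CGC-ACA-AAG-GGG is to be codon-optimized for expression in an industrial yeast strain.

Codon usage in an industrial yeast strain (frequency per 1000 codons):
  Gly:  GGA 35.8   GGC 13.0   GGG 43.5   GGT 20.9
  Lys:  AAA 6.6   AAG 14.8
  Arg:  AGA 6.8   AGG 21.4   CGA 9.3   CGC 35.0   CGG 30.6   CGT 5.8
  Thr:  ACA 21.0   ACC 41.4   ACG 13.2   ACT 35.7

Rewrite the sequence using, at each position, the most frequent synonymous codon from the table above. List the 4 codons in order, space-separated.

Codon 1 (Arg): best is CGC at 35.0.
Codon 2 (Thr): best is ACC at 41.4.
Codon 3 (Lys): best is AAG at 14.8.
Codon 4 (Gly): best is GGG at 43.5.

CGC ACC AAG GGG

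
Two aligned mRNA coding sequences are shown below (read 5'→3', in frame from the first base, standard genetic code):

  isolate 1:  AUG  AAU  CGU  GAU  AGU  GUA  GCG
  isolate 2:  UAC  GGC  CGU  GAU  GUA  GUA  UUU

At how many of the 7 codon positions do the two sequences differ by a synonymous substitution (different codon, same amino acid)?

Codon 1: AUG Met / UAC Tyr — nonsynonymous.
Codon 2: AAU Asn / GGC Gly — nonsynonymous.
Codon 3: CGU Arg / CGU Arg — identical.
Codon 4: GAU Asp / GAU Asp — identical.
Codon 5: AGU Ser / GUA Val — nonsynonymous.
Codon 6: GUA Val / GUA Val — identical.
Codon 7: GCG Ala / UUU Phe — nonsynonymous.
Synonymous differences: 0.

0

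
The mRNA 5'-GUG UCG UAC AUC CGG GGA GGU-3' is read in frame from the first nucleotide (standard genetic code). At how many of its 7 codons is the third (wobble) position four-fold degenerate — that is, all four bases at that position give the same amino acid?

Codon 1 GUG (Val): third position 4-fold.
Codon 2 UCG (Ser): third position 4-fold.
Codon 3 UAC (Tyr): third position 2-fold.
Codon 4 AUC (Ile): third position 3-fold.
Codon 5 CGG (Arg): third position 4-fold.
Codon 6 GGA (Gly): third position 4-fold.
Codon 7 GGU (Gly): third position 4-fold.
Four-fold degenerate third positions: 5.

5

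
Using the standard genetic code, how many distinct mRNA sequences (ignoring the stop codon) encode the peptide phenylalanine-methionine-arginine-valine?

48

Phe: 2 codons.
Met: 1 codon.
Arg: 6 codons.
Val: 4 codons.
2 × 1 × 6 × 4 = 48.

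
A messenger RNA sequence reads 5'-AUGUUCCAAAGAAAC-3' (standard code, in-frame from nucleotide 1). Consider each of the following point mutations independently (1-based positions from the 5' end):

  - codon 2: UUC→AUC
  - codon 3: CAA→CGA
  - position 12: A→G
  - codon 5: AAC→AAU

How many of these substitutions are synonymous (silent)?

Codon 2: UUC (Phe) → AUC (Ile) — missense.
Codon 3: CAA (Gln) → CGA (Arg) — missense.
Codon 4: AGA (Arg) → AGG (Arg) — synonymous.
Codon 5: AAC (Asn) → AAU (Asn) — synonymous.
Synonymous: 2 of 4.

2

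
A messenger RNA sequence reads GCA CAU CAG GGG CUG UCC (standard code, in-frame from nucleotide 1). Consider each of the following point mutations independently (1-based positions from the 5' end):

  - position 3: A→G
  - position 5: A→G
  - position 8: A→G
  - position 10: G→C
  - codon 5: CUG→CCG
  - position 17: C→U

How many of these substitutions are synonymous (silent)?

1

Codon 1: GCA (Ala) → GCG (Ala) — synonymous.
Codon 2: CAU (His) → CGU (Arg) — missense.
Codon 3: CAG (Gln) → CGG (Arg) — missense.
Codon 4: GGG (Gly) → CGG (Arg) — missense.
Codon 5: CUG (Leu) → CCG (Pro) — missense.
Codon 6: UCC (Ser) → UUC (Phe) — missense.
Synonymous: 1 of 6.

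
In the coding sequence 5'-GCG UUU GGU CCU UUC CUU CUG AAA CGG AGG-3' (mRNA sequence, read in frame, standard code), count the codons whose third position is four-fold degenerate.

6

Codon 1 GCG (Ala): third position 4-fold.
Codon 2 UUU (Phe): third position 2-fold.
Codon 3 GGU (Gly): third position 4-fold.
Codon 4 CCU (Pro): third position 4-fold.
Codon 5 UUC (Phe): third position 2-fold.
Codon 6 CUU (Leu): third position 4-fold.
Codon 7 CUG (Leu): third position 4-fold.
Codon 8 AAA (Lys): third position 2-fold.
Codon 9 CGG (Arg): third position 4-fold.
Codon 10 AGG (Arg): third position 2-fold.
Four-fold degenerate third positions: 6.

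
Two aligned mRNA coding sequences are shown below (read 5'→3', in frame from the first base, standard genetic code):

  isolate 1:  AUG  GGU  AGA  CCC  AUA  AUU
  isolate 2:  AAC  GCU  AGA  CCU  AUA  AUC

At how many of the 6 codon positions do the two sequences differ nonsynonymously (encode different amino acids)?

Codon 1: AUG Met / AAC Asn — nonsynonymous.
Codon 2: GGU Gly / GCU Ala — nonsynonymous.
Codon 3: AGA Arg / AGA Arg — identical.
Codon 4: CCC Pro / CCU Pro — synonymous.
Codon 5: AUA Ile / AUA Ile — identical.
Codon 6: AUU Ile / AUC Ile — synonymous.
Nonsynonymous differences: 2.

2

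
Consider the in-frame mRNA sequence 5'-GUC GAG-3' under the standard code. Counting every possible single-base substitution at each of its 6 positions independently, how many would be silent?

Codon 1 (GUC, Val): 3 synonymous substitutions.
Codon 2 (GAG, Glu): 1 synonymous substitution.
Total: 3 + 1 = 4.

4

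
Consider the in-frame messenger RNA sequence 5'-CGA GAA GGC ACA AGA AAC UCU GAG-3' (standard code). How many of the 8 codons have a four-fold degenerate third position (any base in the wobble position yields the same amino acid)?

4

Codon 1 CGA (Arg): third position 4-fold.
Codon 2 GAA (Glu): third position 2-fold.
Codon 3 GGC (Gly): third position 4-fold.
Codon 4 ACA (Thr): third position 4-fold.
Codon 5 AGA (Arg): third position 2-fold.
Codon 6 AAC (Asn): third position 2-fold.
Codon 7 UCU (Ser): third position 4-fold.
Codon 8 GAG (Glu): third position 2-fold.
Four-fold degenerate third positions: 4.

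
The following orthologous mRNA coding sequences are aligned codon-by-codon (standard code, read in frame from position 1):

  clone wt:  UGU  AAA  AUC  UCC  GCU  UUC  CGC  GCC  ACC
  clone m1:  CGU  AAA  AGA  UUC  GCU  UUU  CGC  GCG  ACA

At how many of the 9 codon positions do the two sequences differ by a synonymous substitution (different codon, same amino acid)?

3

Codon 1: UGU Cys / CGU Arg — nonsynonymous.
Codon 2: AAA Lys / AAA Lys — identical.
Codon 3: AUC Ile / AGA Arg — nonsynonymous.
Codon 4: UCC Ser / UUC Phe — nonsynonymous.
Codon 5: GCU Ala / GCU Ala — identical.
Codon 6: UUC Phe / UUU Phe — synonymous.
Codon 7: CGC Arg / CGC Arg — identical.
Codon 8: GCC Ala / GCG Ala — synonymous.
Codon 9: ACC Thr / ACA Thr — synonymous.
Synonymous differences: 3.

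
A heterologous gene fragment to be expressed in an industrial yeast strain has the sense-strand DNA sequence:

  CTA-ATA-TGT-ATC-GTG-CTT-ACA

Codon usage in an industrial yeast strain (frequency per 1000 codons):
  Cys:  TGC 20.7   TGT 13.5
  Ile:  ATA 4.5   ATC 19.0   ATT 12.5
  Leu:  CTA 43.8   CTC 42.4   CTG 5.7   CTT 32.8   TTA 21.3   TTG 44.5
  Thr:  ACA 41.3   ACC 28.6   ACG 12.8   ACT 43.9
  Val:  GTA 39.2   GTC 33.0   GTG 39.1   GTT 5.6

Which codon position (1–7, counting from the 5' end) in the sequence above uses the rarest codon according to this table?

Codon 1 CTA (Leu): 43.8 per 1000.
Codon 2 ATA (Ile): 4.5 per 1000.
Codon 3 TGT (Cys): 13.5 per 1000.
Codon 4 ATC (Ile): 19.0 per 1000.
Codon 5 GTG (Val): 39.1 per 1000.
Codon 6 CTT (Leu): 32.8 per 1000.
Codon 7 ACA (Thr): 41.3 per 1000.
Lowest frequency is 4.5 at codon 2.

2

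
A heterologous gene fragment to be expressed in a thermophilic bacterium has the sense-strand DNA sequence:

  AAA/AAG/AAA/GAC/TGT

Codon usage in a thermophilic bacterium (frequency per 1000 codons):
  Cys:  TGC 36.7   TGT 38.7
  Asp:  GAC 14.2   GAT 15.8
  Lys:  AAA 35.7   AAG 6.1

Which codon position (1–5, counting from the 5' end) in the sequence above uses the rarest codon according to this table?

2

Codon 1 AAA (Lys): 35.7 per 1000.
Codon 2 AAG (Lys): 6.1 per 1000.
Codon 3 AAA (Lys): 35.7 per 1000.
Codon 4 GAC (Asp): 14.2 per 1000.
Codon 5 TGT (Cys): 38.7 per 1000.
Lowest frequency is 6.1 at codon 2.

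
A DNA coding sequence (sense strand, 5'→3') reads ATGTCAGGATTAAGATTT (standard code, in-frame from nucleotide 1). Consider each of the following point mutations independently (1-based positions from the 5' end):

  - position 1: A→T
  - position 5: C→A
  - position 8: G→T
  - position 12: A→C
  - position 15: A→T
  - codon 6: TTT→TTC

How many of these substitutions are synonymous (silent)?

Codon 1: ATG (Met) → TTG (Leu) — missense.
Codon 2: TCA (Ser) → TAA (Stop) — nonsense.
Codon 3: GGA (Gly) → GTA (Val) — missense.
Codon 4: TTA (Leu) → TTC (Phe) — missense.
Codon 5: AGA (Arg) → AGT (Ser) — missense.
Codon 6: TTT (Phe) → TTC (Phe) — synonymous.
Synonymous: 1 of 6.

1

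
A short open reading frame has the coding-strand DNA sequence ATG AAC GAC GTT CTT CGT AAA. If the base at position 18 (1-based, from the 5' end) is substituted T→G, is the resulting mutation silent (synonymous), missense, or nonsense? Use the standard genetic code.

silent

Position 18 falls in codon 6: CGT → Arg.
After the substitution the codon is CGG → Arg.
Both encode Arg, so the change is synonymous.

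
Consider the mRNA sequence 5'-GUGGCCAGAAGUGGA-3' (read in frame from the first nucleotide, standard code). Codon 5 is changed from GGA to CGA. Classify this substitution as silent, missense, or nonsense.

Position 13 falls in codon 5: GGA → Gly.
After the substitution the codon is CGA → Arg.
Gly ≠ Arg, so this is a missense mutation.

missense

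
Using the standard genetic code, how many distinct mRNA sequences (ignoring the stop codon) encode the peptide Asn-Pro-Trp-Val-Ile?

96

Asn: 2 codons.
Pro: 4 codons.
Trp: 1 codon.
Val: 4 codons.
Ile: 3 codons.
2 × 4 × 1 × 4 × 3 = 96.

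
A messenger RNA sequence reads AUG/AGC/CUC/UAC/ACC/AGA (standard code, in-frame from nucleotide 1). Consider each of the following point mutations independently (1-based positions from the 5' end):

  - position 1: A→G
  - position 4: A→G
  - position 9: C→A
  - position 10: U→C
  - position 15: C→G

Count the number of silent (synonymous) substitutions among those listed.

Codon 1: AUG (Met) → GUG (Val) — missense.
Codon 2: AGC (Ser) → GGC (Gly) — missense.
Codon 3: CUC (Leu) → CUA (Leu) — synonymous.
Codon 4: UAC (Tyr) → CAC (His) — missense.
Codon 5: ACC (Thr) → ACG (Thr) — synonymous.
Synonymous: 2 of 5.

2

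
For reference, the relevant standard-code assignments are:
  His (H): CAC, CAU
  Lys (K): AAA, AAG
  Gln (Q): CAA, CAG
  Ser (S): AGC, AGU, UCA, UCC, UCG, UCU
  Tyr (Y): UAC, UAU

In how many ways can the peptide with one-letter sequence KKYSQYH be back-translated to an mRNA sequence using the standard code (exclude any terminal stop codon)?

Lys: 2 codons.
Lys: 2 codons.
Tyr: 2 codons.
Ser: 6 codons.
Gln: 2 codons.
Tyr: 2 codons.
His: 2 codons.
2 × 2 × 2 × 6 × 2 × 2 × 2 = 384.

384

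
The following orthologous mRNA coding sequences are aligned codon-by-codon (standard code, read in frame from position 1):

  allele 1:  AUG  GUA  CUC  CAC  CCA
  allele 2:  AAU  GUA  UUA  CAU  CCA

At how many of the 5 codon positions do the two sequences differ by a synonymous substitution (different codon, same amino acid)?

Codon 1: AUG Met / AAU Asn — nonsynonymous.
Codon 2: GUA Val / GUA Val — identical.
Codon 3: CUC Leu / UUA Leu — synonymous.
Codon 4: CAC His / CAU His — synonymous.
Codon 5: CCA Pro / CCA Pro — identical.
Synonymous differences: 2.

2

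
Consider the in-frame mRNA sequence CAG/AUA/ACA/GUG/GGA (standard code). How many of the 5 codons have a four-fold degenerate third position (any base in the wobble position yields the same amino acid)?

Codon 1 CAG (Gln): third position 2-fold.
Codon 2 AUA (Ile): third position 3-fold.
Codon 3 ACA (Thr): third position 4-fold.
Codon 4 GUG (Val): third position 4-fold.
Codon 5 GGA (Gly): third position 4-fold.
Four-fold degenerate third positions: 3.

3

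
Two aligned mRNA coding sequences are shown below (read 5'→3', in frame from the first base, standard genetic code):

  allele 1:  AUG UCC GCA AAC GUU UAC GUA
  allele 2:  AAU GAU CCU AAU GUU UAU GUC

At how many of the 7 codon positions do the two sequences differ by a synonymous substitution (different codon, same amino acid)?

Codon 1: AUG Met / AAU Asn — nonsynonymous.
Codon 2: UCC Ser / GAU Asp — nonsynonymous.
Codon 3: GCA Ala / CCU Pro — nonsynonymous.
Codon 4: AAC Asn / AAU Asn — synonymous.
Codon 5: GUU Val / GUU Val — identical.
Codon 6: UAC Tyr / UAU Tyr — synonymous.
Codon 7: GUA Val / GUC Val — synonymous.
Synonymous differences: 3.

3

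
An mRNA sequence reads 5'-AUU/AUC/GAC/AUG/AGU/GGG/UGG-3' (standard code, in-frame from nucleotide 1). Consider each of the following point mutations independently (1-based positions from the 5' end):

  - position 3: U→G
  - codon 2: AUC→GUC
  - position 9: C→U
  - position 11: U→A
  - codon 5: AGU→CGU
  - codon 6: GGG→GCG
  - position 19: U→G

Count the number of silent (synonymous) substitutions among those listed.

Codon 1: AUU (Ile) → AUG (Met) — missense.
Codon 2: AUC (Ile) → GUC (Val) — missense.
Codon 3: GAC (Asp) → GAU (Asp) — synonymous.
Codon 4: AUG (Met) → AAG (Lys) — missense.
Codon 5: AGU (Ser) → CGU (Arg) — missense.
Codon 6: GGG (Gly) → GCG (Ala) — missense.
Codon 7: UGG (Trp) → GGG (Gly) — missense.
Synonymous: 1 of 7.

1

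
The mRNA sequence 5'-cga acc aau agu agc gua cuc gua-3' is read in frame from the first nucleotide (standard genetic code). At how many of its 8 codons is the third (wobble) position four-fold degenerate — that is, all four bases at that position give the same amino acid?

5

Codon 1 CGA (Arg): third position 4-fold.
Codon 2 ACC (Thr): third position 4-fold.
Codon 3 AAU (Asn): third position 2-fold.
Codon 4 AGU (Ser): third position 2-fold.
Codon 5 AGC (Ser): third position 2-fold.
Codon 6 GUA (Val): third position 4-fold.
Codon 7 CUC (Leu): third position 4-fold.
Codon 8 GUA (Val): third position 4-fold.
Four-fold degenerate third positions: 5.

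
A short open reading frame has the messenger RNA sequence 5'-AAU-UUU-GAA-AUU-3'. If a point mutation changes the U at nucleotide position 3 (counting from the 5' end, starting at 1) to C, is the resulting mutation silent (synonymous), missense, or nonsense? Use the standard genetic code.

Position 3 falls in codon 1: AAU → Asn.
After the substitution the codon is AAC → Asn.
Both encode Asn, so the change is synonymous.

silent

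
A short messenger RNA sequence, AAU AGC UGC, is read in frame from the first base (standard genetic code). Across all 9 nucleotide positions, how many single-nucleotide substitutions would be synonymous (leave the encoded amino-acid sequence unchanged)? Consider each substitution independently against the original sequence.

Codon 1 (AAU, Asn): 1 synonymous substitution.
Codon 2 (AGC, Ser): 1 synonymous substitution.
Codon 3 (UGC, Cys): 1 synonymous substitution.
Total: 1 + 1 + 1 = 3.

3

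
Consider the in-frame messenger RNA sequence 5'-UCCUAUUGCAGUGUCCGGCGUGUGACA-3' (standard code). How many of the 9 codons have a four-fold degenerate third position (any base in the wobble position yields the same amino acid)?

Codon 1 UCC (Ser): third position 4-fold.
Codon 2 UAU (Tyr): third position 2-fold.
Codon 3 UGC (Cys): third position 2-fold.
Codon 4 AGU (Ser): third position 2-fold.
Codon 5 GUC (Val): third position 4-fold.
Codon 6 CGG (Arg): third position 4-fold.
Codon 7 CGU (Arg): third position 4-fold.
Codon 8 GUG (Val): third position 4-fold.
Codon 9 ACA (Thr): third position 4-fold.
Four-fold degenerate third positions: 6.

6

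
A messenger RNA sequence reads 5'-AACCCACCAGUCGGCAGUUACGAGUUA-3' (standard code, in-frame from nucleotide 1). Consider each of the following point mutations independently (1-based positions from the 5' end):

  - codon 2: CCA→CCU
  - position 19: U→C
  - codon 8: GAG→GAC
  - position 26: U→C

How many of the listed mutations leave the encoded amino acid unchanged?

1

Codon 2: CCA (Pro) → CCU (Pro) — synonymous.
Codon 7: UAC (Tyr) → CAC (His) — missense.
Codon 8: GAG (Glu) → GAC (Asp) — missense.
Codon 9: UUA (Leu) → UCA (Ser) — missense.
Synonymous: 1 of 4.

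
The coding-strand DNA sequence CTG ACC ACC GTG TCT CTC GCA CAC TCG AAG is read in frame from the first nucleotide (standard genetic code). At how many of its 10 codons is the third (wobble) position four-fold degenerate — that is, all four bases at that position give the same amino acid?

Codon 1 CTG (Leu): third position 4-fold.
Codon 2 ACC (Thr): third position 4-fold.
Codon 3 ACC (Thr): third position 4-fold.
Codon 4 GTG (Val): third position 4-fold.
Codon 5 TCT (Ser): third position 4-fold.
Codon 6 CTC (Leu): third position 4-fold.
Codon 7 GCA (Ala): third position 4-fold.
Codon 8 CAC (His): third position 2-fold.
Codon 9 TCG (Ser): third position 4-fold.
Codon 10 AAG (Lys): third position 2-fold.
Four-fold degenerate third positions: 8.

8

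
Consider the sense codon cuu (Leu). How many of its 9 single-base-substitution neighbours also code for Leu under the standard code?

Position 1: none → 0 synonymous.
Position 2: none → 0 synonymous.
Position 3: CUC, CUA, CUG → 3 synonymous.
Total: 0 + 0 + 3 = 3.

3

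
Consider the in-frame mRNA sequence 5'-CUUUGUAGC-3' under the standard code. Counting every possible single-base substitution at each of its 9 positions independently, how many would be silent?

Codon 1 (CUU, Leu): 3 synonymous substitutions.
Codon 2 (UGU, Cys): 1 synonymous substitution.
Codon 3 (AGC, Ser): 1 synonymous substitution.
Total: 3 + 1 + 1 = 5.

5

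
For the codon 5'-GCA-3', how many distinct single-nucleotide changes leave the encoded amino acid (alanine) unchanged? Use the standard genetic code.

3

Position 1: none → 0 synonymous.
Position 2: none → 0 synonymous.
Position 3: GCU, GCC, GCG → 3 synonymous.
Total: 0 + 0 + 3 = 3.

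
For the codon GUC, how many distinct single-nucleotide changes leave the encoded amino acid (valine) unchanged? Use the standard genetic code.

Position 1: none → 0 synonymous.
Position 2: none → 0 synonymous.
Position 3: GUU, GUA, GUG → 3 synonymous.
Total: 0 + 0 + 3 = 3.

3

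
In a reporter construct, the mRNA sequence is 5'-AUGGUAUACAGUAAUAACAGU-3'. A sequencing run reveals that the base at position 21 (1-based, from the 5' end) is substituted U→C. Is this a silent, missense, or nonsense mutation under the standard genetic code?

silent

Position 21 falls in codon 7: AGU → Ser.
After the substitution the codon is AGC → Ser.
Both encode Ser, so the change is synonymous.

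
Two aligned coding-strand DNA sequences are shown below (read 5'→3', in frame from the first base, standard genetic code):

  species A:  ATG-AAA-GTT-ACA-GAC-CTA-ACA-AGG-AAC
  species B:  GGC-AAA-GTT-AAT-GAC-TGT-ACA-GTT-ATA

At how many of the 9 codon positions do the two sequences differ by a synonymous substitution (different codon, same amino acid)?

Codon 1: ATG Met / GGC Gly — nonsynonymous.
Codon 2: AAA Lys / AAA Lys — identical.
Codon 3: GTT Val / GTT Val — identical.
Codon 4: ACA Thr / AAT Asn — nonsynonymous.
Codon 5: GAC Asp / GAC Asp — identical.
Codon 6: CTA Leu / TGT Cys — nonsynonymous.
Codon 7: ACA Thr / ACA Thr — identical.
Codon 8: AGG Arg / GTT Val — nonsynonymous.
Codon 9: AAC Asn / ATA Ile — nonsynonymous.
Synonymous differences: 0.

0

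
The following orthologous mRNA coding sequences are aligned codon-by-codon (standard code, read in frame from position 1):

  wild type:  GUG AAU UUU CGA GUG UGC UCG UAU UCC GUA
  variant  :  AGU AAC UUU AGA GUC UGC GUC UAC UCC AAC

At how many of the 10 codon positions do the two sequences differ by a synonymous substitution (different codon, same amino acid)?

4

Codon 1: GUG Val / AGU Ser — nonsynonymous.
Codon 2: AAU Asn / AAC Asn — synonymous.
Codon 3: UUU Phe / UUU Phe — identical.
Codon 4: CGA Arg / AGA Arg — synonymous.
Codon 5: GUG Val / GUC Val — synonymous.
Codon 6: UGC Cys / UGC Cys — identical.
Codon 7: UCG Ser / GUC Val — nonsynonymous.
Codon 8: UAU Tyr / UAC Tyr — synonymous.
Codon 9: UCC Ser / UCC Ser — identical.
Codon 10: GUA Val / AAC Asn — nonsynonymous.
Synonymous differences: 4.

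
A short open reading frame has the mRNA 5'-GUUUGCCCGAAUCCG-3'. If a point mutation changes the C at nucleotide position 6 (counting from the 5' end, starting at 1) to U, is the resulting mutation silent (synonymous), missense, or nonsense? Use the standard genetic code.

silent

Position 6 falls in codon 2: UGC → Cys.
After the substitution the codon is UGU → Cys.
Both encode Cys, so the change is synonymous.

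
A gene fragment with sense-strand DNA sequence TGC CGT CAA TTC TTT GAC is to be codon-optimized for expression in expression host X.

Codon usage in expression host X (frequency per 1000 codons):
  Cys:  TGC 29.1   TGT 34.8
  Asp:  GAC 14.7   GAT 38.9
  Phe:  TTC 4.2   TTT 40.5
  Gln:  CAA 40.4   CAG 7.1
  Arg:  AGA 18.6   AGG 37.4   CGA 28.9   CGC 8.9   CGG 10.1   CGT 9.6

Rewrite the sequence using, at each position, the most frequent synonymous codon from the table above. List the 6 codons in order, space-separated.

TGT AGG CAA TTT TTT GAT

Codon 1 (Cys): best is TGT at 34.8.
Codon 2 (Arg): best is AGG at 37.4.
Codon 3 (Gln): best is CAA at 40.4.
Codon 4 (Phe): best is TTT at 40.5.
Codon 5 (Phe): best is TTT at 40.5.
Codon 6 (Asp): best is GAT at 38.9.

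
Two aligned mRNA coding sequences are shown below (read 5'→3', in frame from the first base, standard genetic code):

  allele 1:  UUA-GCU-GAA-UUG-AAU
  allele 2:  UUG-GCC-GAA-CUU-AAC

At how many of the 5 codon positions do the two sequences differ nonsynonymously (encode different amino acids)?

Codon 1: UUA Leu / UUG Leu — synonymous.
Codon 2: GCU Ala / GCC Ala — synonymous.
Codon 3: GAA Glu / GAA Glu — identical.
Codon 4: UUG Leu / CUU Leu — synonymous.
Codon 5: AAU Asn / AAC Asn — synonymous.
Nonsynonymous differences: 0.

0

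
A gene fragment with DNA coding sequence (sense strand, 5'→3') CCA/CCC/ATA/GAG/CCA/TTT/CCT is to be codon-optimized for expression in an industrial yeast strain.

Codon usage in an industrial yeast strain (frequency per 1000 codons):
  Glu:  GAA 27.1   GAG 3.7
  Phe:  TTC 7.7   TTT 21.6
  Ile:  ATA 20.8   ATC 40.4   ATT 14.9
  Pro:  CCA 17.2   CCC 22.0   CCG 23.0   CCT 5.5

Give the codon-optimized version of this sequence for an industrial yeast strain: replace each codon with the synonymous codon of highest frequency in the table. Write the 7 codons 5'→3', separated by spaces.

CCG CCG ATC GAA CCG TTT CCG

Codon 1 (Pro): best is CCG at 23.0.
Codon 2 (Pro): best is CCG at 23.0.
Codon 3 (Ile): best is ATC at 40.4.
Codon 4 (Glu): best is GAA at 27.1.
Codon 5 (Pro): best is CCG at 23.0.
Codon 6 (Phe): best is TTT at 21.6.
Codon 7 (Pro): best is CCG at 23.0.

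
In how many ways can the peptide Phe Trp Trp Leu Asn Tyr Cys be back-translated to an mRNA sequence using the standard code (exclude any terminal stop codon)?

96

Phe: 2 codons.
Trp: 1 codon.
Trp: 1 codon.
Leu: 6 codons.
Asn: 2 codons.
Tyr: 2 codons.
Cys: 2 codons.
2 × 1 × 1 × 6 × 2 × 2 × 2 = 96.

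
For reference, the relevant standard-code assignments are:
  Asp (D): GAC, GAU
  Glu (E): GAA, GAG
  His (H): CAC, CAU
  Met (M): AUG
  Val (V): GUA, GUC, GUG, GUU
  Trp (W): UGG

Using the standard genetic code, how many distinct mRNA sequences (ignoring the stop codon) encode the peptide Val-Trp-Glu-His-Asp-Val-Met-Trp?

Val: 4 codons.
Trp: 1 codon.
Glu: 2 codons.
His: 2 codons.
Asp: 2 codons.
Val: 4 codons.
Met: 1 codon.
Trp: 1 codon.
4 × 1 × 2 × 2 × 2 × 4 × 1 × 1 = 128.

128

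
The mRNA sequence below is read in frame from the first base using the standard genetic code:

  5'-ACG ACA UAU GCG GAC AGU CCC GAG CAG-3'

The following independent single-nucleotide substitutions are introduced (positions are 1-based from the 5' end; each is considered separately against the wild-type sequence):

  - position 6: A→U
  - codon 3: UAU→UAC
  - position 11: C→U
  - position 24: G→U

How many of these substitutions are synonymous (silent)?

2

Codon 2: ACA (Thr) → ACU (Thr) — synonymous.
Codon 3: UAU (Tyr) → UAC (Tyr) — synonymous.
Codon 4: GCG (Ala) → GUG (Val) — missense.
Codon 8: GAG (Glu) → GAU (Asp) — missense.
Synonymous: 2 of 4.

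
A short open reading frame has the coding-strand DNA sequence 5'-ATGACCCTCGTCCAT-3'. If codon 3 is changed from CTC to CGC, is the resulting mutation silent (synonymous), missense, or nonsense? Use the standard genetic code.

missense

Position 8 falls in codon 3: CTC → Leu.
After the substitution the codon is CGC → Arg.
Leu ≠ Arg, so this is a missense mutation.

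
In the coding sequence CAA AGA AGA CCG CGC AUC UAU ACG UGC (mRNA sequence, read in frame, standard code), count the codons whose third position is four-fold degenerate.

Codon 1 CAA (Gln): third position 2-fold.
Codon 2 AGA (Arg): third position 2-fold.
Codon 3 AGA (Arg): third position 2-fold.
Codon 4 CCG (Pro): third position 4-fold.
Codon 5 CGC (Arg): third position 4-fold.
Codon 6 AUC (Ile): third position 3-fold.
Codon 7 UAU (Tyr): third position 2-fold.
Codon 8 ACG (Thr): third position 4-fold.
Codon 9 UGC (Cys): third position 2-fold.
Four-fold degenerate third positions: 3.

3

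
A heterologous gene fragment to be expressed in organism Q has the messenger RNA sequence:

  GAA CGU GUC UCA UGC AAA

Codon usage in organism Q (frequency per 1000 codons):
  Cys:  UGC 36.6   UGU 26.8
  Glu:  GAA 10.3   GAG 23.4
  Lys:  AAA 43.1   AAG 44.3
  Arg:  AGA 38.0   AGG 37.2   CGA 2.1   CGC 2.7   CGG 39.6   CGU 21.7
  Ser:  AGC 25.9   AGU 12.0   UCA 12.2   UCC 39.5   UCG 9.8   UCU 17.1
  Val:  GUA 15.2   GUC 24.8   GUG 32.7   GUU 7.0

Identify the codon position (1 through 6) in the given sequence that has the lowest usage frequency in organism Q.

1

Codon 1 GAA (Glu): 10.3 per 1000.
Codon 2 CGU (Arg): 21.7 per 1000.
Codon 3 GUC (Val): 24.8 per 1000.
Codon 4 UCA (Ser): 12.2 per 1000.
Codon 5 UGC (Cys): 36.6 per 1000.
Codon 6 AAA (Lys): 43.1 per 1000.
Lowest frequency is 10.3 at codon 1.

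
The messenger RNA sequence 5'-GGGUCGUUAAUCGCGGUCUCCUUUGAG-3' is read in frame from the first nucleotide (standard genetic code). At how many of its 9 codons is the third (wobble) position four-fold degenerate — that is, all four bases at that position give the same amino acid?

5

Codon 1 GGG (Gly): third position 4-fold.
Codon 2 UCG (Ser): third position 4-fold.
Codon 3 UUA (Leu): third position 2-fold.
Codon 4 AUC (Ile): third position 3-fold.
Codon 5 GCG (Ala): third position 4-fold.
Codon 6 GUC (Val): third position 4-fold.
Codon 7 UCC (Ser): third position 4-fold.
Codon 8 UUU (Phe): third position 2-fold.
Codon 9 GAG (Glu): third position 2-fold.
Four-fold degenerate third positions: 5.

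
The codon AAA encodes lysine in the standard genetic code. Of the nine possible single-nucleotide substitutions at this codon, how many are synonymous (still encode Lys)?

Position 1: none → 0 synonymous.
Position 2: none → 0 synonymous.
Position 3: AAG → 1 synonymous.
Total: 0 + 0 + 1 = 1.

1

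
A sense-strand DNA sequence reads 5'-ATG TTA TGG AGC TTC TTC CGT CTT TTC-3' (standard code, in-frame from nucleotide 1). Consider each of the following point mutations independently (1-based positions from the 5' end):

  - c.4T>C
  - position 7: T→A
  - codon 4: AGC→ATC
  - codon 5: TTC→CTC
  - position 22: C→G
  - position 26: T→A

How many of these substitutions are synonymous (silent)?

Codon 2: TTA (Leu) → CTA (Leu) — synonymous.
Codon 3: TGG (Trp) → AGG (Arg) — missense.
Codon 4: AGC (Ser) → ATC (Ile) — missense.
Codon 5: TTC (Phe) → CTC (Leu) — missense.
Codon 8: CTT (Leu) → GTT (Val) — missense.
Codon 9: TTC (Phe) → TAC (Tyr) — missense.
Synonymous: 1 of 6.

1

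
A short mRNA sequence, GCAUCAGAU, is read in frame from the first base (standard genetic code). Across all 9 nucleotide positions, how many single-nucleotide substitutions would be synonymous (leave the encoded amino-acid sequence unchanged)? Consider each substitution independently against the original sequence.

Codon 1 (GCA, Ala): 3 synonymous substitutions.
Codon 2 (UCA, Ser): 3 synonymous substitutions.
Codon 3 (GAU, Asp): 1 synonymous substitution.
Total: 3 + 3 + 1 = 7.

7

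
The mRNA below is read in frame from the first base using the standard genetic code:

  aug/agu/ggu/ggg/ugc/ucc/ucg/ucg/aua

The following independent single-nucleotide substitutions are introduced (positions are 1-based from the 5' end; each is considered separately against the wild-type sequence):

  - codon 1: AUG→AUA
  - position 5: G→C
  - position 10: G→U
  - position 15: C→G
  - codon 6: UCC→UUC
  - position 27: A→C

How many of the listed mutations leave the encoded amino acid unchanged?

Codon 1: AUG (Met) → AUA (Ile) — missense.
Codon 2: AGU (Ser) → ACU (Thr) — missense.
Codon 4: GGG (Gly) → UGG (Trp) — missense.
Codon 5: UGC (Cys) → UGG (Trp) — missense.
Codon 6: UCC (Ser) → UUC (Phe) — missense.
Codon 9: AUA (Ile) → AUC (Ile) — synonymous.
Synonymous: 1 of 6.

1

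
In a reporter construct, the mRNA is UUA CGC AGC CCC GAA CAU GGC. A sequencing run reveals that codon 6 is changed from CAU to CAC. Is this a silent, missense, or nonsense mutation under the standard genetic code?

silent

Position 18 falls in codon 6: CAU → His.
After the substitution the codon is CAC → His.
Both encode His, so the change is synonymous.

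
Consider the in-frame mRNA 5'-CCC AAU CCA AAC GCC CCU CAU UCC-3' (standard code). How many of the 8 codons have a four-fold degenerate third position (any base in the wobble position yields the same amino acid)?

Codon 1 CCC (Pro): third position 4-fold.
Codon 2 AAU (Asn): third position 2-fold.
Codon 3 CCA (Pro): third position 4-fold.
Codon 4 AAC (Asn): third position 2-fold.
Codon 5 GCC (Ala): third position 4-fold.
Codon 6 CCU (Pro): third position 4-fold.
Codon 7 CAU (His): third position 2-fold.
Codon 8 UCC (Ser): third position 4-fold.
Four-fold degenerate third positions: 5.

5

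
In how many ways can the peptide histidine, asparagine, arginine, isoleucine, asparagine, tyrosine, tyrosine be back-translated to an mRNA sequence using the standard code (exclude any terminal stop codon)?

His: 2 codons.
Asn: 2 codons.
Arg: 6 codons.
Ile: 3 codons.
Asn: 2 codons.
Tyr: 2 codons.
Tyr: 2 codons.
2 × 2 × 6 × 3 × 2 × 2 × 2 = 576.

576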